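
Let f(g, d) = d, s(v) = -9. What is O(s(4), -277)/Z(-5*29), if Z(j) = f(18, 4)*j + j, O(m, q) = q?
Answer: 277/725 ≈ 0.38207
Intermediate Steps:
Z(j) = 5*j (Z(j) = 4*j + j = 5*j)
O(s(4), -277)/Z(-5*29) = -277/(5*(-5*29)) = -277/(5*(-145)) = -277/(-725) = -277*(-1/725) = 277/725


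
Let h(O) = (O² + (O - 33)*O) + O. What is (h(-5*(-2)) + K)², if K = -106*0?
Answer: 14400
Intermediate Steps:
K = 0
h(O) = O + O² + O*(-33 + O) (h(O) = (O² + (-33 + O)*O) + O = (O² + O*(-33 + O)) + O = O + O² + O*(-33 + O))
(h(-5*(-2)) + K)² = (2*(-5*(-2))*(-16 - 5*(-2)) + 0)² = (2*10*(-16 + 10) + 0)² = (2*10*(-6) + 0)² = (-120 + 0)² = (-120)² = 14400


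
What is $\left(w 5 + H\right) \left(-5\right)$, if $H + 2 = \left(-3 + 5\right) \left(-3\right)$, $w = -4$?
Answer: $140$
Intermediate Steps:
$H = -8$ ($H = -2 + \left(-3 + 5\right) \left(-3\right) = -2 + 2 \left(-3\right) = -2 - 6 = -8$)
$\left(w 5 + H\right) \left(-5\right) = \left(\left(-4\right) 5 - 8\right) \left(-5\right) = \left(-20 - 8\right) \left(-5\right) = \left(-28\right) \left(-5\right) = 140$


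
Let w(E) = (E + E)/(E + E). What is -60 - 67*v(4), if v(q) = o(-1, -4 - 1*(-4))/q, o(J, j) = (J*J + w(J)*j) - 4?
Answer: -39/4 ≈ -9.7500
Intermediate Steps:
w(E) = 1 (w(E) = (2*E)/((2*E)) = (2*E)*(1/(2*E)) = 1)
o(J, j) = -4 + j + J² (o(J, j) = (J*J + 1*j) - 4 = (J² + j) - 4 = (j + J²) - 4 = -4 + j + J²)
v(q) = -3/q (v(q) = (-4 + (-4 - 1*(-4)) + (-1)²)/q = (-4 + (-4 + 4) + 1)/q = (-4 + 0 + 1)/q = -3/q)
-60 - 67*v(4) = -60 - (-201)/4 = -60 - 67*(-¾) = -60 + 201/4 = -39/4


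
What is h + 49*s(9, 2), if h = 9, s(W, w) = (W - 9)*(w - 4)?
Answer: 9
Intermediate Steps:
s(W, w) = (-9 + W)*(-4 + w)
h + 49*s(9, 2) = 9 + 49*(36 - 9*2 - 4*9 + 9*2) = 9 + 49*(36 - 18 - 36 + 18) = 9 + 49*0 = 9 + 0 = 9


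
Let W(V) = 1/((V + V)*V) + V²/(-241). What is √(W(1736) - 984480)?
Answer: I*√698042919319902782/836752 ≈ 998.49*I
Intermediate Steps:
W(V) = 1/(2*V²) - V²/241 (W(V) = 1/(((2*V))*V) + V²*(-1/241) = (1/(2*V))/V - V²/241 = 1/(2*V²) - V²/241)
√(W(1736) - 984480) = √((1/482)*(241 - 2*1736⁴)/1736² - 984480) = √((1/482)*(1/3013696)*(241 - 2*9082363580416) - 984480) = √((1/482)*(1/3013696)*(241 - 18164727160832) - 984480) = √((1/482)*(1/3013696)*(-18164727160591) - 984480) = √(-18164727160591/1452601472 - 984480) = √(-1448221824315151/1452601472) = I*√698042919319902782/836752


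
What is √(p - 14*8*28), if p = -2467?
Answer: I*√5603 ≈ 74.853*I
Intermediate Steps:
√(p - 14*8*28) = √(-2467 - 14*8*28) = √(-2467 - 112*28) = √(-2467 - 3136) = √(-5603) = I*√5603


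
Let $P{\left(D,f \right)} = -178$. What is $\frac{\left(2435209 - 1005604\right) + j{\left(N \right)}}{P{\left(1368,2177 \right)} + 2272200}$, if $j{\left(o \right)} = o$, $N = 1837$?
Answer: $\frac{715721}{1136011} \approx 0.63003$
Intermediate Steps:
$\frac{\left(2435209 - 1005604\right) + j{\left(N \right)}}{P{\left(1368,2177 \right)} + 2272200} = \frac{\left(2435209 - 1005604\right) + 1837}{-178 + 2272200} = \frac{1429605 + 1837}{2272022} = 1431442 \cdot \frac{1}{2272022} = \frac{715721}{1136011}$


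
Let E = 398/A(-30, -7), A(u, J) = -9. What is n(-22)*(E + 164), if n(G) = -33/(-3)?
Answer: 11858/9 ≈ 1317.6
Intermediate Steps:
n(G) = 11 (n(G) = -33*(-1/3) = 11)
E = -398/9 (E = 398/(-9) = 398*(-1/9) = -398/9 ≈ -44.222)
n(-22)*(E + 164) = 11*(-398/9 + 164) = 11*(1078/9) = 11858/9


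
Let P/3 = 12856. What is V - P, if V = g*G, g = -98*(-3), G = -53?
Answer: -54150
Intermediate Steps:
g = 294
P = 38568 (P = 3*12856 = 38568)
V = -15582 (V = 294*(-53) = -15582)
V - P = -15582 - 1*38568 = -15582 - 38568 = -54150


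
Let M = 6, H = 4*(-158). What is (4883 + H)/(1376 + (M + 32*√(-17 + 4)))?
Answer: 2937441/961618 - 34008*I*√13/480809 ≈ 3.0547 - 0.25502*I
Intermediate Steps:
H = -632
(4883 + H)/(1376 + (M + 32*√(-17 + 4))) = (4883 - 632)/(1376 + (6 + 32*√(-17 + 4))) = 4251/(1376 + (6 + 32*√(-13))) = 4251/(1376 + (6 + 32*(I*√13))) = 4251/(1376 + (6 + 32*I*√13)) = 4251/(1382 + 32*I*√13)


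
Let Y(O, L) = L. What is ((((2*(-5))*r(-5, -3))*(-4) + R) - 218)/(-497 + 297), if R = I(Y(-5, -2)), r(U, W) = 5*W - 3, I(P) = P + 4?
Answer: 117/25 ≈ 4.6800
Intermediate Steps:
I(P) = 4 + P
r(U, W) = -3 + 5*W
R = 2 (R = 4 - 2 = 2)
((((2*(-5))*r(-5, -3))*(-4) + R) - 218)/(-497 + 297) = ((((2*(-5))*(-3 + 5*(-3)))*(-4) + 2) - 218)/(-497 + 297) = ((-10*(-3 - 15)*(-4) + 2) - 218)/(-200) = ((-10*(-18)*(-4) + 2) - 218)*(-1/200) = ((180*(-4) + 2) - 218)*(-1/200) = ((-720 + 2) - 218)*(-1/200) = (-718 - 218)*(-1/200) = -936*(-1/200) = 117/25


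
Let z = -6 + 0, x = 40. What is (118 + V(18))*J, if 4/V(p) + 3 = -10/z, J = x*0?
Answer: 0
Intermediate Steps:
J = 0 (J = 40*0 = 0)
z = -6
V(p) = -3 (V(p) = 4/(-3 - 10/(-6)) = 4/(-3 - 10*(-⅙)) = 4/(-3 + 5/3) = 4/(-4/3) = 4*(-¾) = -3)
(118 + V(18))*J = (118 - 3)*0 = 115*0 = 0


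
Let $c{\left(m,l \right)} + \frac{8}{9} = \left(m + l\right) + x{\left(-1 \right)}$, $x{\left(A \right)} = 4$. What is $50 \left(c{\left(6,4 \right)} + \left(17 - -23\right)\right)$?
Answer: $\frac{23900}{9} \approx 2655.6$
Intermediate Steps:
$c{\left(m,l \right)} = \frac{28}{9} + l + m$ ($c{\left(m,l \right)} = - \frac{8}{9} + \left(\left(m + l\right) + 4\right) = - \frac{8}{9} + \left(\left(l + m\right) + 4\right) = - \frac{8}{9} + \left(4 + l + m\right) = \frac{28}{9} + l + m$)
$50 \left(c{\left(6,4 \right)} + \left(17 - -23\right)\right) = 50 \left(\left(\frac{28}{9} + 4 + 6\right) + \left(17 - -23\right)\right) = 50 \left(\frac{118}{9} + \left(17 + 23\right)\right) = 50 \left(\frac{118}{9} + 40\right) = 50 \cdot \frac{478}{9} = \frac{23900}{9}$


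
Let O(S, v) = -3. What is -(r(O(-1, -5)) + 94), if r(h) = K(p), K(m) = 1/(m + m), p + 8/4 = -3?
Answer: -939/10 ≈ -93.900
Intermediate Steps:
p = -5 (p = -2 - 3 = -5)
K(m) = 1/(2*m)
r(h) = -1/10 (r(h) = (1/2)/(-5) = (1/2)*(-1/5) = -1/10)
-(r(O(-1, -5)) + 94) = -(-1/10 + 94) = -1*939/10 = -939/10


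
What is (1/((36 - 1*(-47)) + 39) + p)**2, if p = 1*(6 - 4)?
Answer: 60025/14884 ≈ 4.0329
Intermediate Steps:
p = 2 (p = 1*2 = 2)
(1/((36 - 1*(-47)) + 39) + p)**2 = (1/((36 - 1*(-47)) + 39) + 2)**2 = (1/((36 + 47) + 39) + 2)**2 = (1/(83 + 39) + 2)**2 = (1/122 + 2)**2 = (245/122)**2 = 60025/14884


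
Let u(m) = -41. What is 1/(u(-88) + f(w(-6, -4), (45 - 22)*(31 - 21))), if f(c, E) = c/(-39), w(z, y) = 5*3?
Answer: -13/538 ≈ -0.024164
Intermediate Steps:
w(z, y) = 15
f(c, E) = -c/39 (f(c, E) = c*(-1/39) = -c/39)
1/(u(-88) + f(w(-6, -4), (45 - 22)*(31 - 21))) = 1/(-41 - 1/39*15) = 1/(-41 - 5/13) = 1/(-538/13) = -13/538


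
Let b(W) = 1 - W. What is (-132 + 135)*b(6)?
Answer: -15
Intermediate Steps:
(-132 + 135)*b(6) = (-132 + 135)*(1 - 1*6) = 3*(1 - 6) = 3*(-5) = -15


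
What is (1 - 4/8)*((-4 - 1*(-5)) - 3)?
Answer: -1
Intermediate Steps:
(1 - 4/8)*((-4 - 1*(-5)) - 3) = (1 - 4*1/8)*((-4 + 5) - 3) = (1 - 1/2)*(1 - 3) = (1/2)*(-2) = -1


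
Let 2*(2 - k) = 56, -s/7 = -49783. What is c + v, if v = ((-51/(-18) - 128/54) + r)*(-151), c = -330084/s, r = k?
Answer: 72546025613/18817974 ≈ 3855.1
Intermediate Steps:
s = 348481 (s = -7*(-49783) = 348481)
k = -26 (k = 2 - 1/2*56 = 2 - 28 = -26)
r = -26
c = -330084/348481 ≈ -0.94721
v = 208229/54 (v = ((-51/(-18) - 128/54) - 26)*(-151) = ((-51*(-1/18) - 128*1/54) - 26)*(-151) = ((17/6 - 64/27) - 26)*(-151) = (25/54 - 26)*(-151) = -1379/54*(-151) = 208229/54 ≈ 3856.1)
c + v = -330084/348481 + 208229/54 = 72546025613/18817974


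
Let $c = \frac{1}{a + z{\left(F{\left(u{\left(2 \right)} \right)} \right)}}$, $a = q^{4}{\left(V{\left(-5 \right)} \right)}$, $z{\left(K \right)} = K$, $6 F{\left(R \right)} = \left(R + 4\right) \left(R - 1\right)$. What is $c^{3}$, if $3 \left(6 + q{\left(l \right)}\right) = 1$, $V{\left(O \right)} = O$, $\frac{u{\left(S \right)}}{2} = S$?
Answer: $\frac{531441}{589429010576125} \approx 9.0162 \cdot 10^{-10}$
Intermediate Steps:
$u{\left(S \right)} = 2 S$
$F{\left(R \right)} = \frac{\left(-1 + R\right) \left(4 + R\right)}{6}$ ($F{\left(R \right)} = \frac{\left(R + 4\right) \left(R - 1\right)}{6} = \frac{\left(4 + R\right) \left(-1 + R\right)}{6} = \frac{\left(-1 + R\right) \left(4 + R\right)}{6}$)
$q{\left(l \right)} = - \frac{17}{3}$ ($q{\left(l \right)} = -6 + \frac{1}{3} \cdot 1 = -6 + \frac{1}{3} = - \frac{17}{3}$)
$a = \frac{83521}{81}$ ($a = \left(- \frac{17}{3}\right)^{4} = \frac{83521}{81} \approx 1031.1$)
$c = \frac{81}{83845}$ ($c = \frac{1}{\frac{83521}{81} + \left(- \frac{2}{3} + \frac{2 \cdot 2}{2} + \frac{\left(2 \cdot 2\right)^{2}}{6}\right)} = \frac{1}{\frac{83521}{81} + \left(- \frac{2}{3} + \frac{1}{2} \cdot 4 + \frac{4^{2}}{6}\right)} = \frac{1}{\frac{83521}{81} + \left(- \frac{2}{3} + 2 + \frac{1}{6} \cdot 16\right)} = \frac{1}{\frac{83521}{81} + \left(- \frac{2}{3} + 2 + \frac{8}{3}\right)} = \frac{1}{\frac{83521}{81} + 4} = \frac{1}{\frac{83845}{81}} = \frac{81}{83845} \approx 0.00096607$)
$c^{3} = \left(\frac{81}{83845}\right)^{3} = \frac{531441}{589429010576125}$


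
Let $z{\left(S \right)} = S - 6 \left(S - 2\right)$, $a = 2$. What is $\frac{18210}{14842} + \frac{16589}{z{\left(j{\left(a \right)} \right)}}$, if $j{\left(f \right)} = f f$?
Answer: $- \frac{123034129}{59368} \approx -2072.4$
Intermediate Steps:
$j{\left(f \right)} = f^{2}$
$z{\left(S \right)} = 12 - 5 S$ ($z{\left(S \right)} = S - 6 \left(S - 2\right) = S - 6 \left(-2 + S\right) = S - \left(-12 + 6 S\right) = 12 - 5 S$)
$\frac{18210}{14842} + \frac{16589}{z{\left(j{\left(a \right)} \right)}} = \frac{18210}{14842} + \frac{16589}{12 - 5 \cdot 2^{2}} = 18210 \cdot \frac{1}{14842} + \frac{16589}{12 - 20} = \frac{9105}{7421} + \frac{16589}{12 - 20} = \frac{9105}{7421} + \frac{16589}{-8} = \frac{9105}{7421} + 16589 \left(- \frac{1}{8}\right) = \frac{9105}{7421} - \frac{16589}{8} = - \frac{123034129}{59368}$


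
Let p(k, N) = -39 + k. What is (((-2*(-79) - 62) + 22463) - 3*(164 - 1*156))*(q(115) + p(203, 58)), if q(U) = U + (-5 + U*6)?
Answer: 21723740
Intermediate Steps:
q(U) = -5 + 7*U (q(U) = U + (-5 + 6*U) = -5 + 7*U)
(((-2*(-79) - 62) + 22463) - 3*(164 - 1*156))*(q(115) + p(203, 58)) = (((-2*(-79) - 62) + 22463) - 3*(164 - 1*156))*((-5 + 7*115) + (-39 + 203)) = (((158 - 62) + 22463) - 3*(164 - 156))*((-5 + 805) + 164) = ((96 + 22463) - 3*8)*(800 + 164) = (22559 - 24)*964 = 22535*964 = 21723740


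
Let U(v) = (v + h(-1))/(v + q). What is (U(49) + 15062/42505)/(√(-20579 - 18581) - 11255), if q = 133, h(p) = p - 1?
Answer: -10667531769/196049906176670 - 4739019*I*√9790/490124765441675 ≈ -5.4412e-5 - 9.5669e-7*I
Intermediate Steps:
h(p) = -1 + p
U(v) = (-2 + v)/(133 + v) (U(v) = (v + (-1 - 1))/(v + 133) = (v - 2)/(133 + v) = (-2 + v)/(133 + v))
(U(49) + 15062/42505)/(√(-20579 - 18581) - 11255) = ((-2 + 49)/(133 + 49) + 15062/42505)/(√(-20579 - 18581) - 11255) = (47/182 + 15062*(1/42505))/(√(-39160) - 11255) = ((1/182)*47 + 15062/42505)/(2*I*√9790 - 11255) = (47/182 + 15062/42505)/(-11255 + 2*I*√9790) = 4739019/(7735910*(-11255 + 2*I*√9790))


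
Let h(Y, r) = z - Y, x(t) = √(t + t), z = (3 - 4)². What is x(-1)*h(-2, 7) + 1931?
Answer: 1931 + 3*I*√2 ≈ 1931.0 + 4.2426*I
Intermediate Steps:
z = 1 (z = (-1)² = 1)
x(t) = √2*√t (x(t) = √(2*t) = √2*√t)
h(Y, r) = 1 - Y
x(-1)*h(-2, 7) + 1931 = (√2*√(-1))*(1 - 1*(-2)) + 1931 = (√2*I)*(1 + 2) + 1931 = (I*√2)*3 + 1931 = 3*I*√2 + 1931 = 1931 + 3*I*√2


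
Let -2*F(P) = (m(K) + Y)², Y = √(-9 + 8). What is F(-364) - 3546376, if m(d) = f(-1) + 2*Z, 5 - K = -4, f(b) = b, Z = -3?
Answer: -3546400 + 7*I ≈ -3.5464e+6 + 7.0*I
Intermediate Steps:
K = 9 (K = 5 - 1*(-4) = 5 + 4 = 9)
m(d) = -7 (m(d) = -1 + 2*(-3) = -1 - 6 = -7)
Y = I (Y = √(-1) = I ≈ 1.0*I)
F(P) = -(-7 + I)²/2
F(-364) - 3546376 = (-24 + 7*I) - 3546376 = -3546400 + 7*I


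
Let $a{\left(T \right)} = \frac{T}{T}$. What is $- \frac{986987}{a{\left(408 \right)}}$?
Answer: $-986987$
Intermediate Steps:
$a{\left(T \right)} = 1$
$- \frac{986987}{a{\left(408 \right)}} = - \frac{986987}{1} = \left(-986987\right) 1 = -986987$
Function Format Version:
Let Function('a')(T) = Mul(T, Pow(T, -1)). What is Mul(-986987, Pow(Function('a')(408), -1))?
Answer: -986987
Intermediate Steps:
Function('a')(T) = 1
Mul(-986987, Pow(Function('a')(408), -1)) = Mul(-986987, Pow(1, -1)) = Mul(-986987, 1) = -986987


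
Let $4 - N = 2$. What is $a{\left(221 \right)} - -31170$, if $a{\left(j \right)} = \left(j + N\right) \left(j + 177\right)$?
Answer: $119924$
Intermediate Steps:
$N = 2$ ($N = 4 - 2 = 2$)
$a{\left(j \right)} = \left(2 + j\right) \left(177 + j\right)$ ($a{\left(j \right)} = \left(j + 2\right) \left(j + 177\right) = \left(2 + j\right) \left(177 + j\right)$)
$a{\left(221 \right)} - -31170 = \left(354 + 221^{2} + 179 \cdot 221\right) - -31170 = \left(354 + 48841 + 39559\right) + 31170 = 88754 + 31170 = 119924$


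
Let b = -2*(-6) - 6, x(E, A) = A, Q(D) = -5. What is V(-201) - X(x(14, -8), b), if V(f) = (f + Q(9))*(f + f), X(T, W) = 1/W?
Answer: 496871/6 ≈ 82812.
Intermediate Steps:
b = 6 (b = 12 - 6 = 6)
V(f) = 2*f*(-5 + f) (V(f) = (f - 5)*(f + f) = (-5 + f)*(2*f) = 2*f*(-5 + f))
V(-201) - X(x(14, -8), b) = 2*(-201)*(-5 - 201) - 1/6 = 2*(-201)*(-206) - 1*⅙ = 82812 - ⅙ = 496871/6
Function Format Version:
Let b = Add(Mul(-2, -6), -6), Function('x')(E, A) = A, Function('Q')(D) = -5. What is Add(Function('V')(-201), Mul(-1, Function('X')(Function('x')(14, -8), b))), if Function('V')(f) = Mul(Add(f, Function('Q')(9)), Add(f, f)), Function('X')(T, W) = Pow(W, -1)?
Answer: Rational(496871, 6) ≈ 82812.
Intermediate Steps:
b = 6 (b = Add(12, -6) = 6)
Function('V')(f) = Mul(2, f, Add(-5, f)) (Function('V')(f) = Mul(Add(f, -5), Add(f, f)) = Mul(Add(-5, f), Mul(2, f)) = Mul(2, f, Add(-5, f)))
Add(Function('V')(-201), Mul(-1, Function('X')(Function('x')(14, -8), b))) = Add(Mul(2, -201, Add(-5, -201)), Mul(-1, Pow(6, -1))) = Add(Mul(2, -201, -206), Mul(-1, Rational(1, 6))) = Add(82812, Rational(-1, 6)) = Rational(496871, 6)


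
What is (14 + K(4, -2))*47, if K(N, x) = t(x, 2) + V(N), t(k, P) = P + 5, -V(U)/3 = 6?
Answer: 141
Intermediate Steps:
V(U) = -18 (V(U) = -3*6 = -18)
t(k, P) = 5 + P
K(N, x) = -11 (K(N, x) = (5 + 2) - 18 = 7 - 18 = -11)
(14 + K(4, -2))*47 = (14 - 11)*47 = 3*47 = 141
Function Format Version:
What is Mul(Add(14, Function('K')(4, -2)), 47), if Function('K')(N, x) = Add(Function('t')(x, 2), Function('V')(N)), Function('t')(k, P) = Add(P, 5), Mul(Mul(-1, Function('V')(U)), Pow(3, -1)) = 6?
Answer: 141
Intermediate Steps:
Function('V')(U) = -18 (Function('V')(U) = Mul(-3, 6) = -18)
Function('t')(k, P) = Add(5, P)
Function('K')(N, x) = -11 (Function('K')(N, x) = Add(Add(5, 2), -18) = Add(7, -18) = -11)
Mul(Add(14, Function('K')(4, -2)), 47) = Mul(Add(14, -11), 47) = Mul(3, 47) = 141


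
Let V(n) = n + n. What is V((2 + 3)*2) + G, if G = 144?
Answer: 164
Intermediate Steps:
V(n) = 2*n
V((2 + 3)*2) + G = 2*((2 + 3)*2) + 144 = 2*(5*2) + 144 = 2*10 + 144 = 20 + 144 = 164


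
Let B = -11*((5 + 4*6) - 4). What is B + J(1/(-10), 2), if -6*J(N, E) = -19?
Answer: -1631/6 ≈ -271.83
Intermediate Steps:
J(N, E) = 19/6 (J(N, E) = -⅙*(-19) = 19/6)
B = -275 (B = -11*((5 + 24) - 4) = -11*(29 - 4) = -11*25 = -275)
B + J(1/(-10), 2) = -275 + 19/6 = -1631/6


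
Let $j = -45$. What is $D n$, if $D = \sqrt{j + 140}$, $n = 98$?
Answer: $98 \sqrt{95} \approx 955.19$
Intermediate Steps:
$D = \sqrt{95}$ ($D = \sqrt{-45 + 140} = \sqrt{95} \approx 9.7468$)
$D n = \sqrt{95} \cdot 98 = 98 \sqrt{95}$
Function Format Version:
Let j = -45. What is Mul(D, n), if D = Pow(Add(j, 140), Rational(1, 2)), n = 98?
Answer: Mul(98, Pow(95, Rational(1, 2))) ≈ 955.19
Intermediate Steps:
D = Pow(95, Rational(1, 2)) (D = Pow(Add(-45, 140), Rational(1, 2)) = Pow(95, Rational(1, 2)) ≈ 9.7468)
Mul(D, n) = Mul(Pow(95, Rational(1, 2)), 98) = Mul(98, Pow(95, Rational(1, 2)))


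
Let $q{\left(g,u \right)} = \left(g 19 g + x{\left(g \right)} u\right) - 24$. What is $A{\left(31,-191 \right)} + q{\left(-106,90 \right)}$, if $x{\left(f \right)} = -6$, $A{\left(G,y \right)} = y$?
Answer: $212729$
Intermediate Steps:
$q{\left(g,u \right)} = -24 - 6 u + 19 g^{2}$ ($q{\left(g,u \right)} = \left(g 19 g - 6 u\right) - 24 = \left(19 g g - 6 u\right) - 24 = \left(19 g^{2} - 6 u\right) - 24 = \left(- 6 u + 19 g^{2}\right) - 24 = -24 - 6 u + 19 g^{2}$)
$A{\left(31,-191 \right)} + q{\left(-106,90 \right)} = -191 - \left(564 - 213484\right) = -191 - -212920 = -191 + 212920 = 212729$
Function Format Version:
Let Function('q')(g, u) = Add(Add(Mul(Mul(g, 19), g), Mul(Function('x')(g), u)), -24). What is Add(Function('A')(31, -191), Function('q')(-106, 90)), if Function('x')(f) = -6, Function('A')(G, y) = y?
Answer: 212729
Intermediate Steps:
Function('q')(g, u) = Add(-24, Mul(-6, u), Mul(19, Pow(g, 2))) (Function('q')(g, u) = Add(Add(Mul(Mul(g, 19), g), Mul(-6, u)), -24) = Add(Add(Mul(Mul(19, g), g), Mul(-6, u)), -24) = Add(Add(Mul(19, Pow(g, 2)), Mul(-6, u)), -24) = Add(Add(Mul(-6, u), Mul(19, Pow(g, 2))), -24) = Add(-24, Mul(-6, u), Mul(19, Pow(g, 2))))
Add(Function('A')(31, -191), Function('q')(-106, 90)) = Add(-191, Add(-24, Mul(-6, 90), Mul(19, Pow(-106, 2)))) = Add(-191, Add(-24, -540, Mul(19, 11236))) = Add(-191, Add(-24, -540, 213484)) = Add(-191, 212920) = 212729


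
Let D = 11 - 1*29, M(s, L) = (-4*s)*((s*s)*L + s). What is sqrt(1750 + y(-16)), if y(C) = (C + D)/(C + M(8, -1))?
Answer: sqrt(344984226)/444 ≈ 41.833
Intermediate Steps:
M(s, L) = -4*s*(s + L*s**2) (M(s, L) = (-4*s)*(s**2*L + s) = (-4*s)*(L*s**2 + s) = (-4*s)*(s + L*s**2) = -4*s*(s + L*s**2))
D = -18 (D = 11 - 29 = -18)
y(C) = (-18 + C)/(1792 + C) (y(C) = (C - 18)/(C + 4*8**2*(-1 - 1*(-1)*8)) = (-18 + C)/(C + 4*64*(-1 + 8)) = (-18 + C)/(C + 4*64*7) = (-18 + C)/(C + 1792) = (-18 + C)/(1792 + C))
sqrt(1750 + y(-16)) = sqrt(1750 + (-18 - 16)/(1792 - 16)) = sqrt(1750 - 34/1776) = sqrt(1750 + (1/1776)*(-34)) = sqrt(1750 - 17/888) = sqrt(1553983/888) = sqrt(344984226)/444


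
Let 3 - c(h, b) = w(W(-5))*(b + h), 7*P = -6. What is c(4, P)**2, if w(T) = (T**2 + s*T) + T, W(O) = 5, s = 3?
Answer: 938961/49 ≈ 19162.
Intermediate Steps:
P = -6/7 (P = (1/7)*(-6) = -6/7 ≈ -0.85714)
w(T) = T**2 + 4*T (w(T) = (T**2 + 3*T) + T = T**2 + 4*T)
c(h, b) = 3 - 45*b - 45*h (c(h, b) = 3 - 5*(4 + 5)*(b + h) = 3 - 5*9*(b + h) = 3 - 45*(b + h) = 3 - (45*b + 45*h) = 3 + (-45*b - 45*h) = 3 - 45*b - 45*h)
c(4, P)**2 = (3 - 45*(-6/7) - 45*4)**2 = (3 + 270/7 - 180)**2 = (-969/7)**2 = 938961/49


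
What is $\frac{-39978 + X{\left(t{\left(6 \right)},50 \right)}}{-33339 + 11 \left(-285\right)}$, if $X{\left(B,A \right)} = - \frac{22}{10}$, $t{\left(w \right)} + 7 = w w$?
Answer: $\frac{199901}{182370} \approx 1.0961$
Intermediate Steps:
$t{\left(w \right)} = -7 + w^{2}$ ($t{\left(w \right)} = -7 + w w = -7 + w^{2}$)
$X{\left(B,A \right)} = - \frac{11}{5}$ ($X{\left(B,A \right)} = \left(-22\right) \frac{1}{10} = - \frac{11}{5}$)
$\frac{-39978 + X{\left(t{\left(6 \right)},50 \right)}}{-33339 + 11 \left(-285\right)} = \frac{-39978 - \frac{11}{5}}{-33339 + 11 \left(-285\right)} = - \frac{199901}{5 \left(-33339 - 3135\right)} = - \frac{199901}{5 \left(-36474\right)} = \left(- \frac{199901}{5}\right) \left(- \frac{1}{36474}\right) = \frac{199901}{182370}$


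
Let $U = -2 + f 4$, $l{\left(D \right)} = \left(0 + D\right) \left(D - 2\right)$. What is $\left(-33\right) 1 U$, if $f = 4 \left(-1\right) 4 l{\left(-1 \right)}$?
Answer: $6402$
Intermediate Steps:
$l{\left(D \right)} = D \left(-2 + D\right)$
$f = -48$ ($f = 4 \left(-1\right) 4 \left(- (-2 - 1)\right) = \left(-4\right) 4 \left(\left(-1\right) \left(-3\right)\right) = \left(-16\right) 3 = -48$)
$U = -194$ ($U = -2 - 192 = -194$)
$\left(-33\right) 1 U = \left(-33\right) 1 \left(-194\right) = \left(-33\right) \left(-194\right) = 6402$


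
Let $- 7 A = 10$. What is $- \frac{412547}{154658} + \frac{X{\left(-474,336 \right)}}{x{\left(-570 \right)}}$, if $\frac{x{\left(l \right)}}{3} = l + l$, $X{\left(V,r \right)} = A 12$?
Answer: $- \frac{23470991}{8815506} \approx -2.6625$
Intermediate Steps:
$A = - \frac{10}{7}$ ($A = \left(- \frac{1}{7}\right) 10 = - \frac{10}{7} \approx -1.4286$)
$X{\left(V,r \right)} = - \frac{120}{7}$ ($X{\left(V,r \right)} = \left(- \frac{10}{7}\right) 12 = - \frac{120}{7}$)
$x{\left(l \right)} = 6 l$ ($x{\left(l \right)} = 3 \left(l + l\right) = 3 \cdot 2 l = 6 l$)
$- \frac{412547}{154658} + \frac{X{\left(-474,336 \right)}}{x{\left(-570 \right)}} = - \frac{412547}{154658} - \frac{120}{7 \cdot 6 \left(-570\right)} = \left(-412547\right) \frac{1}{154658} - \frac{120}{7 \left(-3420\right)} = - \frac{412547}{154658} - - \frac{2}{399} = - \frac{412547}{154658} + \frac{2}{399} = - \frac{23470991}{8815506}$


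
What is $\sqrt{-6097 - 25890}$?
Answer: $i \sqrt{31987} \approx 178.85 i$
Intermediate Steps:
$\sqrt{-6097 - 25890} = \sqrt{-31987} = i \sqrt{31987}$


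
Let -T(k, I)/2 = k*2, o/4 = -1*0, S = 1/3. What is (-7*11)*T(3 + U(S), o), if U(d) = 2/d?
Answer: 2772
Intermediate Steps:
S = ⅓ (S = 1*(⅓) = ⅓ ≈ 0.33333)
o = 0 (o = 4*(-1*0) = 4*0 = 0)
T(k, I) = -4*k (T(k, I) = -2*k*2 = -4*k)
(-7*11)*T(3 + U(S), o) = (-7*11)*(-4*(3 + 2/(⅓))) = -(-308)*(3 + 2*3) = -(-308)*(3 + 6) = -(-308)*9 = -77*(-36) = 2772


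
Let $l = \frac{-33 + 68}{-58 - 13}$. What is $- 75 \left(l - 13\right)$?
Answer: $\frac{71850}{71} \approx 1012.0$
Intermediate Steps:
$l = - \frac{35}{71}$ ($l = \frac{35}{-71} = 35 \left(- \frac{1}{71}\right) = - \frac{35}{71} \approx -0.49296$)
$- 75 \left(l - 13\right) = - 75 \left(- \frac{35}{71} - 13\right) = \left(-75\right) \left(- \frac{958}{71}\right) = \frac{71850}{71}$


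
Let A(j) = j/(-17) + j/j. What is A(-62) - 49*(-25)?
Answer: 20904/17 ≈ 1229.6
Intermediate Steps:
A(j) = 1 - j/17 (A(j) = j*(-1/17) + 1 = -j/17 + 1 = 1 - j/17)
A(-62) - 49*(-25) = (1 - 1/17*(-62)) - 49*(-25) = (1 + 62/17) + 1225 = 79/17 + 1225 = 20904/17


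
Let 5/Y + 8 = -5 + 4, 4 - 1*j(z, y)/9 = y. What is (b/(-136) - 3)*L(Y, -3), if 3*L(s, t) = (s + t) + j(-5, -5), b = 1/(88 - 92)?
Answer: -66871/864 ≈ -77.397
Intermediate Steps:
b = -¼ (b = 1/(-4) = -¼ ≈ -0.25000)
j(z, y) = 36 - 9*y
Y = -5/9 (Y = 5/(-8 + (-5 + 4)) = 5/(-8 - 1) = 5/(-9) = 5*(-⅑) = -5/9 ≈ -0.55556)
L(s, t) = 27 + s/3 + t/3 (L(s, t) = ((s + t) + (36 - 9*(-5)))/3 = ((s + t) + (36 + 45))/3 = ((s + t) + 81)/3 = (81 + s + t)/3 = 27 + s/3 + t/3)
(b/(-136) - 3)*L(Y, -3) = (-¼/(-136) - 3)*(27 + (⅓)*(-5/9) + (⅓)*(-3)) = (-¼*(-1/136) - 3)*(27 - 5/27 - 1) = (1/544 - 3)*(697/27) = -1631/544*697/27 = -66871/864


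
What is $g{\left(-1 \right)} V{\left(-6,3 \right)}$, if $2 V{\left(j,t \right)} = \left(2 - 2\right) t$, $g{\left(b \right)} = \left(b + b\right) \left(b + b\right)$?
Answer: $0$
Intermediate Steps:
$g{\left(b \right)} = 4 b^{2}$ ($g{\left(b \right)} = 2 b 2 b = 4 b^{2}$)
$V{\left(j,t \right)} = 0$ ($V{\left(j,t \right)} = \frac{\left(2 - 2\right) t}{2} = \frac{0 t}{2} = \frac{1}{2} \cdot 0 = 0$)
$g{\left(-1 \right)} V{\left(-6,3 \right)} = 4 \left(-1\right)^{2} \cdot 0 = 4 \cdot 1 \cdot 0 = 4 \cdot 0 = 0$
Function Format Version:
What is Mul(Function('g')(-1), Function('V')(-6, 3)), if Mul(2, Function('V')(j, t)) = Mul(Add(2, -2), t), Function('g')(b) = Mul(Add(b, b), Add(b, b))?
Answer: 0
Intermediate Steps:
Function('g')(b) = Mul(4, Pow(b, 2)) (Function('g')(b) = Mul(Mul(2, b), Mul(2, b)) = Mul(4, Pow(b, 2)))
Function('V')(j, t) = 0 (Function('V')(j, t) = Mul(Rational(1, 2), Mul(Add(2, -2), t)) = Mul(Rational(1, 2), Mul(0, t)) = Mul(Rational(1, 2), 0) = 0)
Mul(Function('g')(-1), Function('V')(-6, 3)) = Mul(Mul(4, Pow(-1, 2)), 0) = Mul(Mul(4, 1), 0) = Mul(4, 0) = 0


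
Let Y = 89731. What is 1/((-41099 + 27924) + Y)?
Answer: 1/76556 ≈ 1.3062e-5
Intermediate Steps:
1/((-41099 + 27924) + Y) = 1/((-41099 + 27924) + 89731) = 1/(-13175 + 89731) = 1/76556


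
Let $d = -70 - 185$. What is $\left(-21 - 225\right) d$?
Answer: $62730$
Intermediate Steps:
$d = -255$ ($d = -70 - 185 = -255$)
$\left(-21 - 225\right) d = \left(-21 - 225\right) \left(-255\right) = \left(-246\right) \left(-255\right) = 62730$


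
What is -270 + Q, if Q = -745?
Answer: -1015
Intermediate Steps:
-270 + Q = -270 - 745 = -1015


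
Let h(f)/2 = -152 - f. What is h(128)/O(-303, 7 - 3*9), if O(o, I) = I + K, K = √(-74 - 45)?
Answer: 11200/519 + 560*I*√119/519 ≈ 21.58 + 11.77*I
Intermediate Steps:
K = I*√119 (K = √(-119) = I*√119 ≈ 10.909*I)
h(f) = -304 - 2*f (h(f) = 2*(-152 - f) = -304 - 2*f)
O(o, I) = I + I*√119
h(128)/O(-303, 7 - 3*9) = (-304 - 2*128)/((7 - 3*9) + I*√119) = (-304 - 256)/((7 - 27) + I*√119) = -560/(-20 + I*√119)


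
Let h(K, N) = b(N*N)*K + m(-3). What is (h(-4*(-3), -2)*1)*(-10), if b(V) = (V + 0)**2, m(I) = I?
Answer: -1890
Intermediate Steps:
b(V) = V**2
h(K, N) = -3 + K*N**4 (h(K, N) = (N*N)**2*K - 3 = (N**2)**2*K - 3 = N**4*K - 3 = K*N**4 - 3 = -3 + K*N**4)
(h(-4*(-3), -2)*1)*(-10) = ((-3 - 4*(-3)*(-2)**4)*1)*(-10) = ((-3 + 12*16)*1)*(-10) = ((-3 + 192)*1)*(-10) = (189*1)*(-10) = 189*(-10) = -1890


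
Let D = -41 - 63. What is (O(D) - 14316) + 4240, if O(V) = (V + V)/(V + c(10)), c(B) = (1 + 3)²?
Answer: -110810/11 ≈ -10074.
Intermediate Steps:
D = -104
c(B) = 16 (c(B) = 4² = 16)
O(V) = 2*V/(16 + V) (O(V) = (V + V)/(V + 16) = (2*V)/(16 + V) = 2*V/(16 + V))
(O(D) - 14316) + 4240 = (2*(-104)/(16 - 104) - 14316) + 4240 = (2*(-104)/(-88) - 14316) + 4240 = (2*(-104)*(-1/88) - 14316) + 4240 = (26/11 - 14316) + 4240 = -157450/11 + 4240 = -110810/11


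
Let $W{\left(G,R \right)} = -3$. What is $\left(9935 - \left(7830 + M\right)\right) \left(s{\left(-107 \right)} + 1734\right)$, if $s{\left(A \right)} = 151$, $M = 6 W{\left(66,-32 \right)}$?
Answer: $4001855$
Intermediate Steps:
$M = -18$ ($M = 6 \left(-3\right) = -18$)
$\left(9935 - \left(7830 + M\right)\right) \left(s{\left(-107 \right)} + 1734\right) = \left(9935 - 7812\right) \left(151 + 1734\right) = \left(9935 + \left(-7830 + 18\right)\right) 1885 = \left(9935 - 7812\right) 1885 = 2123 \cdot 1885 = 4001855$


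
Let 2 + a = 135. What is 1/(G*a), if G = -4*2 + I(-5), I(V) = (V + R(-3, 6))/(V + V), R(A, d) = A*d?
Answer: -10/7581 ≈ -0.0013191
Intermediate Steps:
a = 133 (a = -2 + 135 = 133)
I(V) = (-18 + V)/(2*V) (I(V) = (V - 3*6)/(V + V) = (V - 18)/((2*V)) = (-18 + V)*(1/(2*V)) = (-18 + V)/(2*V))
G = -57/10 (G = -4*2 + (½)*(-18 - 5)/(-5) = -8 + (½)*(-⅕)*(-23) = -8 + 23/10 = -57/10 ≈ -5.7000)
1/(G*a) = 1/(-57/10*133) = 1/(-7581/10) = -10/7581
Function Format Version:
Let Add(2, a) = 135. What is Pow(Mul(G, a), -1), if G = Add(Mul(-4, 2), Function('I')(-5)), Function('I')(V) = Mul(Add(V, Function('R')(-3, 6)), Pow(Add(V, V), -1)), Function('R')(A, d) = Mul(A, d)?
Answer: Rational(-10, 7581) ≈ -0.0013191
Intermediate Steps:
a = 133 (a = Add(-2, 135) = 133)
Function('I')(V) = Mul(Rational(1, 2), Pow(V, -1), Add(-18, V)) (Function('I')(V) = Mul(Add(V, Mul(-3, 6)), Pow(Add(V, V), -1)) = Mul(Add(V, -18), Pow(Mul(2, V), -1)) = Mul(Add(-18, V), Mul(Rational(1, 2), Pow(V, -1))) = Mul(Rational(1, 2), Pow(V, -1), Add(-18, V)))
G = Rational(-57, 10) (G = Add(Mul(-4, 2), Mul(Rational(1, 2), Pow(-5, -1), Add(-18, -5))) = Add(-8, Mul(Rational(1, 2), Rational(-1, 5), -23)) = Add(-8, Rational(23, 10)) = Rational(-57, 10) ≈ -5.7000)
Pow(Mul(G, a), -1) = Pow(Mul(Rational(-57, 10), 133), -1) = Pow(Rational(-7581, 10), -1) = Rational(-10, 7581)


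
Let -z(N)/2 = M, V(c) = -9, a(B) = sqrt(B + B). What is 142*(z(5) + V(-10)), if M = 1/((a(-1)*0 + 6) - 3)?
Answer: -4118/3 ≈ -1372.7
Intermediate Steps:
a(B) = sqrt(2)*sqrt(B) (a(B) = sqrt(2*B) = sqrt(2)*sqrt(B))
M = 1/3 (M = 1/(((sqrt(2)*sqrt(-1))*0 + 6) - 3) = 1/(((sqrt(2)*I)*0 + 6) - 3) = 1/(((I*sqrt(2))*0 + 6) - 3) = 1/((0 + 6) - 3) = 1/(6 - 3) = 1/3 ≈ 0.33333)
z(N) = -2/3 (z(N) = -2*1/3 = -2/3)
142*(z(5) + V(-10)) = 142*(-2/3 - 9) = 142*(-29/3) = -4118/3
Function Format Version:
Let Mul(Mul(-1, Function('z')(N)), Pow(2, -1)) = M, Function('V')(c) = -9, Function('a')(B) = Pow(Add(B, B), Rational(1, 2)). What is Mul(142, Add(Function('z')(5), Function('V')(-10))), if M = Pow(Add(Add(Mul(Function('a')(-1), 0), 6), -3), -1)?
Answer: Rational(-4118, 3) ≈ -1372.7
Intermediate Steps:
Function('a')(B) = Mul(Pow(2, Rational(1, 2)), Pow(B, Rational(1, 2))) (Function('a')(B) = Pow(Mul(2, B), Rational(1, 2)) = Mul(Pow(2, Rational(1, 2)), Pow(B, Rational(1, 2))))
M = Rational(1, 3) (M = Pow(Add(Add(Mul(Mul(Pow(2, Rational(1, 2)), Pow(-1, Rational(1, 2))), 0), 6), -3), -1) = Pow(Add(Add(Mul(Mul(Pow(2, Rational(1, 2)), I), 0), 6), -3), -1) = Pow(Add(Add(Mul(Mul(I, Pow(2, Rational(1, 2))), 0), 6), -3), -1) = Pow(Add(Add(0, 6), -3), -1) = Pow(Add(6, -3), -1) = Pow(3, -1) = Rational(1, 3) ≈ 0.33333)
Function('z')(N) = Rational(-2, 3) (Function('z')(N) = Mul(-2, Rational(1, 3)) = Rational(-2, 3))
Mul(142, Add(Function('z')(5), Function('V')(-10))) = Mul(142, Add(Rational(-2, 3), -9)) = Mul(142, Rational(-29, 3)) = Rational(-4118, 3)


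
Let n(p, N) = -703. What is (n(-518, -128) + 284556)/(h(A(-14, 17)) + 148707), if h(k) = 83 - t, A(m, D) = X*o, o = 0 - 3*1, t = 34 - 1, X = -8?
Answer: 283853/148757 ≈ 1.9082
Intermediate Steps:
t = 33
o = -3 (o = 0 - 3 = -3)
A(m, D) = 24 (A(m, D) = -8*(-3) = 24)
h(k) = 50 (h(k) = 83 - 1*33 = 83 - 33 = 50)
(n(-518, -128) + 284556)/(h(A(-14, 17)) + 148707) = (-703 + 284556)/(50 + 148707) = 283853/148757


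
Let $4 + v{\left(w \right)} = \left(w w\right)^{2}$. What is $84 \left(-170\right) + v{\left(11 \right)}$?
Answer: $357$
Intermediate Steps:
$v{\left(w \right)} = -4 + w^{4}$ ($v{\left(w \right)} = -4 + \left(w w\right)^{2} = -4 + \left(w^{2}\right)^{2} = -4 + w^{4}$)
$84 \left(-170\right) + v{\left(11 \right)} = 84 \left(-170\right) - \left(4 - 11^{4}\right) = -14280 + \left(-4 + 14641\right) = -14280 + 14637 = 357$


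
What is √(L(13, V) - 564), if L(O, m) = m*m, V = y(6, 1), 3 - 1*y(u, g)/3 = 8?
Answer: I*√339 ≈ 18.412*I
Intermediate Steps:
y(u, g) = -15 (y(u, g) = 9 - 3*8 = 9 - 24 = -15)
V = -15
L(O, m) = m²
√(L(13, V) - 564) = √((-15)² - 564) = √(225 - 564) = √(-339) = I*√339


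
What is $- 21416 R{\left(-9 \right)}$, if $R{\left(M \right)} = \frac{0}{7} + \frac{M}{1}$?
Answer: $192744$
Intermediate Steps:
$R{\left(M \right)} = M$ ($R{\left(M \right)} = 0 \cdot \frac{1}{7} + M 1 = 0 + M = M$)
$- 21416 R{\left(-9 \right)} = \left(-21416\right) \left(-9\right) = 192744$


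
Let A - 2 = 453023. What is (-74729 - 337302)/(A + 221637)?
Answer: -412031/674662 ≈ -0.61072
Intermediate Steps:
A = 453025 (A = 2 + 453023 = 453025)
(-74729 - 337302)/(A + 221637) = (-74729 - 337302)/(453025 + 221637) = -412031/674662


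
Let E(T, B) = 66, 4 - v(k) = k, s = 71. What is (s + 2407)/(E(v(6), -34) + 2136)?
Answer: 413/367 ≈ 1.1253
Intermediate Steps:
v(k) = 4 - k
(s + 2407)/(E(v(6), -34) + 2136) = (71 + 2407)/(66 + 2136) = 2478/2202 = 2478*(1/2202) = 413/367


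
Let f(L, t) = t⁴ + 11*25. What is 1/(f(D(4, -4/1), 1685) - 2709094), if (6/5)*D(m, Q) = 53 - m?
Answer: 1/8061195891806 ≈ 1.2405e-13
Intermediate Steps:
D(m, Q) = 265/6 - 5*m/6 (D(m, Q) = 5*(53 - m)/6 = 265/6 - 5*m/6)
f(L, t) = 275 + t⁴ (f(L, t) = t⁴ + 275 = 275 + t⁴)
1/(f(D(4, -4/1), 1685) - 2709094) = 1/((275 + 1685⁴) - 2709094) = 1/((275 + 8061198600625) - 2709094) = 1/(8061198600900 - 2709094) = 1/8061195891806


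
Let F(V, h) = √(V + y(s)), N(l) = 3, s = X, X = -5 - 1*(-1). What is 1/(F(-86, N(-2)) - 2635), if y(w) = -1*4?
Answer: -527/1388663 - 3*I*√10/6943315 ≈ -0.0003795 - 1.3663e-6*I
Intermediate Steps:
X = -4 (X = -5 + 1 = -4)
s = -4
y(w) = -4
F(V, h) = √(-4 + V) (F(V, h) = √(V - 4) = √(-4 + V))
1/(F(-86, N(-2)) - 2635) = 1/(√(-4 - 86) - 2635) = 1/(√(-90) - 2635) = 1/(3*I*√10 - 2635) = 1/(-2635 + 3*I*√10)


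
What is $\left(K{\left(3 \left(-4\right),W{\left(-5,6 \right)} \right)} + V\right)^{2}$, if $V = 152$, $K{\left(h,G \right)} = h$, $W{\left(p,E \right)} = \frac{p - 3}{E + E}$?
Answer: $19600$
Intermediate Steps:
$W{\left(p,E \right)} = \frac{-3 + p}{2 E}$
$\left(K{\left(3 \left(-4\right),W{\left(-5,6 \right)} \right)} + V\right)^{2} = \left(3 \left(-4\right) + 152\right)^{2} = \left(-12 + 152\right)^{2} = 140^{2} = 19600$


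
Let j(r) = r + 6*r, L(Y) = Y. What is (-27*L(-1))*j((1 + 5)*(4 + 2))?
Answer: 6804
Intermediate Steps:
j(r) = 7*r
(-27*L(-1))*j((1 + 5)*(4 + 2)) = (-27*(-1))*(7*((1 + 5)*(4 + 2))) = 27*(7*(6*6)) = 27*(7*36) = 27*252 = 6804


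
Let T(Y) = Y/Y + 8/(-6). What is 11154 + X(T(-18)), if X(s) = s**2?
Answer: 100387/9 ≈ 11154.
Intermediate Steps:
T(Y) = -1/3 (T(Y) = 1 + 8*(-1/6) = 1 - 4/3 = -1/3)
11154 + X(T(-18)) = 11154 + (-1/3)**2 = 11154 + 1/9 = 100387/9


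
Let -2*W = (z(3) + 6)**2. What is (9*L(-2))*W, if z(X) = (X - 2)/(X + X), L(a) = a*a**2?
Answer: 1369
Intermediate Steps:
L(a) = a**3
z(X) = (-2 + X)/(2*X) (z(X) = (-2 + X)/((2*X)) = (-2 + X)*(1/(2*X)) = (-2 + X)/(2*X))
W = -1369/72 (W = -((1/2)*(-2 + 3)/3 + 6)**2/2 = -((1/2)*(1/3)*1 + 6)**2/2 = -(1/6 + 6)**2/2 = -(37/6)**2/2 = -1/2*1369/36 = -1369/72 ≈ -19.014)
(9*L(-2))*W = (9*(-2)**3)*(-1369/72) = (9*(-8))*(-1369/72) = -72*(-1369/72) = 1369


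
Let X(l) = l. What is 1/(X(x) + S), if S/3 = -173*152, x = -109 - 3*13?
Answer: -1/79036 ≈ -1.2652e-5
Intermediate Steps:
x = -148 (x = -109 - 39 = -148)
S = -78888 (S = 3*(-173*152) = 3*(-26296) = -78888)
1/(X(x) + S) = 1/(-148 - 78888) = 1/(-79036) = -1/79036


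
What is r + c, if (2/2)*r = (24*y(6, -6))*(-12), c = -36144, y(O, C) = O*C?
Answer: -25776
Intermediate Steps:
y(O, C) = C*O
r = 10368 (r = (24*(-6*6))*(-12) = (24*(-36))*(-12) = -864*(-12) = 10368)
r + c = 10368 - 36144 = -25776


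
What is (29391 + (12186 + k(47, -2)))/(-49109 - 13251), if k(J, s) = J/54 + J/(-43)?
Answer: -96541277/144799920 ≈ -0.66672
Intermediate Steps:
k(J, s) = -11*J/2322 (k(J, s) = J*(1/54) + J*(-1/43) = J/54 - J/43 = -11*J/2322)
(29391 + (12186 + k(47, -2)))/(-49109 - 13251) = (29391 + (12186 - 11/2322*47))/(-49109 - 13251) = (29391 + (12186 - 517/2322))/(-62360) = (29391 + 28295375/2322)*(-1/62360) = (96541277/2322)*(-1/62360) = -96541277/144799920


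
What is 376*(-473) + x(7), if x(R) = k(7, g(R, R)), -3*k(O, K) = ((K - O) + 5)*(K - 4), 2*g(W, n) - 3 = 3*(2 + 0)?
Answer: -2134181/12 ≈ -1.7785e+5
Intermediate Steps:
g(W, n) = 9/2 (g(W, n) = 3/2 + (3*(2 + 0))/2 = 3/2 + (3*2)/2 = 3/2 + (1/2)*6 = 3/2 + 3 = 9/2)
k(O, K) = -(-4 + K)*(5 + K - O)/3 (k(O, K) = -((K - O) + 5)*(K - 4)/3 = -(5 + K - O)*(-4 + K)/3 = -(-4 + K)*(5 + K - O)/3)
x(R) = -5/12 (x(R) = 20/3 - 4/3*7 - 1/3*9/2 - (9/2)**2/3 + (1/3)*(9/2)*7 = 20/3 - 28/3 - 3/2 - 1/3*81/4 + 21/2 = 20/3 - 28/3 - 3/2 - 27/4 + 21/2 = -5/12)
376*(-473) + x(7) = 376*(-473) - 5/12 = -177848 - 5/12 = -2134181/12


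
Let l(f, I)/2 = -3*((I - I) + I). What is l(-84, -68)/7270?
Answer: 204/3635 ≈ 0.056121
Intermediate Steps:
l(f, I) = -6*I (l(f, I) = 2*(-3*((I - I) + I)) = 2*(-3*(0 + I)) = 2*(-3*I) = -6*I)
l(-84, -68)/7270 = -6*(-68)/7270 = 408*(1/7270) = 204/3635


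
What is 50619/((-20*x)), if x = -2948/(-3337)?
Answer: -168915603/58960 ≈ -2864.9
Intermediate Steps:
x = 2948/3337 (x = -2948*(-1/3337) = 2948/3337 ≈ 0.88343)
50619/((-20*x)) = 50619/((-20*2948/3337)) = 50619/(-58960/3337) = 50619*(-3337/58960) = -168915603/58960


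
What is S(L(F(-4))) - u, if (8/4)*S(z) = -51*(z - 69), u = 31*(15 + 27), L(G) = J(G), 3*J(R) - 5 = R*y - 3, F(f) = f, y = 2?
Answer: 1017/2 ≈ 508.50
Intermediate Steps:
J(R) = ⅔ + 2*R/3 (J(R) = 5/3 + (R*2 - 3)/3 = 5/3 + (2*R - 3)/3 = 5/3 + (-3 + 2*R)/3 = 5/3 + (-1 + 2*R/3) = ⅔ + 2*R/3)
L(G) = ⅔ + 2*G/3
u = 1302 (u = 31*42 = 1302)
S(z) = 3519/2 - 51*z/2 (S(z) = (-51*(z - 69))/2 = (-51*(-69 + z))/2 = (3519 - 51*z)/2 = 3519/2 - 51*z/2)
S(L(F(-4))) - u = (3519/2 - 51*(⅔ + (⅔)*(-4))/2) - 1*1302 = (3519/2 - 51*(⅔ - 8/3)/2) - 1302 = (3519/2 - 51/2*(-2)) - 1302 = (3519/2 + 51) - 1302 = 3621/2 - 1302 = 1017/2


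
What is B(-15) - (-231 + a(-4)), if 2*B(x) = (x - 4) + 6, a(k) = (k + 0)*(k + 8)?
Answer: 481/2 ≈ 240.50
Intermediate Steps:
a(k) = k*(8 + k)
B(x) = 1 + x/2 (B(x) = ((x - 4) + 6)/2 = ((-4 + x) + 6)/2 = (2 + x)/2 = 1 + x/2)
B(-15) - (-231 + a(-4)) = (1 + (1/2)*(-15)) - (-231 - 4*(8 - 4)) = (1 - 15/2) - (-231 - 4*4) = -13/2 - (-231 - 16) = -13/2 - 1*(-247) = -13/2 + 247 = 481/2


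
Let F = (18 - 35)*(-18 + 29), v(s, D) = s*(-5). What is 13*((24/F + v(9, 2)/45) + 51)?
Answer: 121238/187 ≈ 648.33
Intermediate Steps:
v(s, D) = -5*s
F = -187 (F = -17*11 = -187)
13*((24/F + v(9, 2)/45) + 51) = 13*((24/(-187) - 5*9/45) + 51) = 13*((24*(-1/187) - 45*1/45) + 51) = 13*((-24/187 - 1) + 51) = 13*(-211/187 + 51) = 13*(9326/187) = 121238/187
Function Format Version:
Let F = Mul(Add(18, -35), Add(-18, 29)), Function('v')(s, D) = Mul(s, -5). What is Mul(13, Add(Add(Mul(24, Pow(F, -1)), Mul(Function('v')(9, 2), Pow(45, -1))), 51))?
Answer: Rational(121238, 187) ≈ 648.33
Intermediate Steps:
Function('v')(s, D) = Mul(-5, s)
F = -187 (F = Mul(-17, 11) = -187)
Mul(13, Add(Add(Mul(24, Pow(F, -1)), Mul(Function('v')(9, 2), Pow(45, -1))), 51)) = Mul(13, Add(Add(Mul(24, Pow(-187, -1)), Mul(Mul(-5, 9), Pow(45, -1))), 51)) = Mul(13, Add(Add(Mul(24, Rational(-1, 187)), Mul(-45, Rational(1, 45))), 51)) = Mul(13, Add(Add(Rational(-24, 187), -1), 51)) = Mul(13, Add(Rational(-211, 187), 51)) = Mul(13, Rational(9326, 187)) = Rational(121238, 187)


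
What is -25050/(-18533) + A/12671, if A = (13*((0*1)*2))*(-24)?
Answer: 25050/18533 ≈ 1.3516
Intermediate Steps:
A = 0 (A = (13*(0*2))*(-24) = (13*0)*(-24) = 0*(-24) = 0)
-25050/(-18533) + A/12671 = -25050/(-18533) + 0/12671 = -25050*(-1/18533) + 0*(1/12671) = 25050/18533 + 0 = 25050/18533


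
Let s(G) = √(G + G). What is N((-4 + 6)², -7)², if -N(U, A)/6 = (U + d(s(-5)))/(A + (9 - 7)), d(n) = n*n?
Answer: 1296/25 ≈ 51.840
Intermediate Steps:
s(G) = √2*√G (s(G) = √(2*G) = √2*√G)
d(n) = n²
N(U, A) = -6*(-10 + U)/(2 + A) (N(U, A) = -6*(U + (√2*√(-5))²)/(A + (9 - 7)) = -6*(U + (√2*(I*√5))²)/(A + 2) = -6*(U + (I*√10)²)/(2 + A) = -6*(U - 10)/(2 + A) = -6*(-10 + U)/(2 + A))
N((-4 + 6)², -7)² = (6*(10 - (-4 + 6)²)/(2 - 7))² = (6*(10 - 1*2²)/(-5))² = (6*(-⅕)*(10 - 1*4))² = (6*(-⅕)*(10 - 4))² = (6*(-⅕)*6)² = (-36/5)² = 1296/25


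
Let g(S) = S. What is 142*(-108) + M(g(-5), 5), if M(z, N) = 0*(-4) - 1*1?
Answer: -15337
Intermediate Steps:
M(z, N) = -1 (M(z, N) = 0 - 1 = -1)
142*(-108) + M(g(-5), 5) = 142*(-108) - 1 = -15336 - 1 = -15337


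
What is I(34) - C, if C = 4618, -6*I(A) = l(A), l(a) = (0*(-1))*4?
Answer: -4618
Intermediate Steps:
l(a) = 0 (l(a) = 0*4 = 0)
I(A) = 0 (I(A) = -1/6*0 = 0)
I(34) - C = 0 - 1*4618 = 0 - 4618 = -4618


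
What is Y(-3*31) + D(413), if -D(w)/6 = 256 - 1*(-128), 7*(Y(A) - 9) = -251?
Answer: -16316/7 ≈ -2330.9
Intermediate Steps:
Y(A) = -188/7 (Y(A) = 9 + (⅐)*(-251) = 9 - 251/7 = -188/7)
D(w) = -2304 (D(w) = -6*(256 - 1*(-128)) = -6*(256 + 128) = -6*384 = -2304)
Y(-3*31) + D(413) = -188/7 - 2304 = -16316/7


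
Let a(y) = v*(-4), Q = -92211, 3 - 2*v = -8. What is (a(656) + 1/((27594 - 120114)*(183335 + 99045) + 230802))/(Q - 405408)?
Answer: 574762469557/13000578424453962 ≈ 4.4211e-5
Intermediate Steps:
v = 11/2 (v = 3/2 - ½*(-8) = 3/2 + 4 = 11/2 ≈ 5.5000)
a(y) = -22 (a(y) = (11/2)*(-4) = -22)
(a(656) + 1/((27594 - 120114)*(183335 + 99045) + 230802))/(Q - 405408) = (-22 + 1/((27594 - 120114)*(183335 + 99045) + 230802))/(-92211 - 405408) = (-22 + 1/(-92520*282380 + 230802))/(-497619) = (-22 + 1/(-26125797600 + 230802))*(-1/497619) = (-22 + 1/(-26125566798))*(-1/497619) = (-22 - 1/26125566798)*(-1/497619) = -574762469557/26125566798*(-1/497619) = 574762469557/13000578424453962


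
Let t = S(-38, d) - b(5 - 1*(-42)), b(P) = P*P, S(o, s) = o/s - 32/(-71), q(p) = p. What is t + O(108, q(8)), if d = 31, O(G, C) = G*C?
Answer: -2962051/2201 ≈ -1345.8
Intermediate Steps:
O(G, C) = C*G
S(o, s) = 32/71 + o/s (S(o, s) = o/s - 32*(-1/71) = o/s + 32/71 = 32/71 + o/s)
b(P) = P²
t = -4863715/2201 (t = (32/71 - 38/31) - (5 - 1*(-42))² = (32/71 - 38*1/31) - (5 + 42)² = (32/71 - 38/31) - 1*47² = -1706/2201 - 1*2209 = -1706/2201 - 2209 = -4863715/2201 ≈ -2209.8)
t + O(108, q(8)) = -4863715/2201 + 8*108 = -4863715/2201 + 864 = -2962051/2201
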